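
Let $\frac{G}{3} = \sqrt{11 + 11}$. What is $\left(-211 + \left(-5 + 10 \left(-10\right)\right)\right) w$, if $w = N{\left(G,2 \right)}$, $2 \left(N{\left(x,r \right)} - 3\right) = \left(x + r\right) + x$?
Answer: $-1264 - 948 \sqrt{22} \approx -5710.5$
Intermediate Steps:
$G = 3 \sqrt{22}$ ($G = 3 \sqrt{11 + 11} = 3 \sqrt{22} \approx 14.071$)
$N{\left(x,r \right)} = 3 + x + \frac{r}{2}$ ($N{\left(x,r \right)} = 3 + \frac{\left(x + r\right) + x}{2} = 3 + \frac{\left(r + x\right) + x}{2} = 3 + \frac{r + 2 x}{2} = 3 + \left(x + \frac{r}{2}\right) = 3 + x + \frac{r}{2}$)
$w = 4 + 3 \sqrt{22}$ ($w = 3 + 3 \sqrt{22} + \frac{1}{2} \cdot 2 = 3 + 3 \sqrt{22} + 1 = 4 + 3 \sqrt{22} \approx 18.071$)
$\left(-211 + \left(-5 + 10 \left(-10\right)\right)\right) w = \left(-211 + \left(-5 + 10 \left(-10\right)\right)\right) \left(4 + 3 \sqrt{22}\right) = \left(-211 - 105\right) \left(4 + 3 \sqrt{22}\right) = - 316 \left(4 + 3 \sqrt{22}\right) = -1264 - 948 \sqrt{22}$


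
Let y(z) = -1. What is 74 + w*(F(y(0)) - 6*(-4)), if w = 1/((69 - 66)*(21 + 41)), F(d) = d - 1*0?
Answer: 13787/186 ≈ 74.124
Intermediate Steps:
F(d) = d (F(d) = d + 0 = d)
w = 1/186 (w = 1/(3*62) = 1/186 ≈ 0.0053763)
74 + w*(F(y(0)) - 6*(-4)) = 74 + (-1 - 6*(-4))/186 = 74 + (-1 + 24)/186 = 74 + (1/186)*23 = 74 + 23/186 = 13787/186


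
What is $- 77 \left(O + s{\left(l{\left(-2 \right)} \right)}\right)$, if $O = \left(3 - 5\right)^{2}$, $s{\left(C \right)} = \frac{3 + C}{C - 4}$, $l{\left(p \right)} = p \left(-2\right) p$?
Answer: $- \frac{4081}{12} \approx -340.08$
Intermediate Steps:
$l{\left(p \right)} = - 2 p^{2}$ ($l{\left(p \right)} = - 2 p p = - 2 p^{2}$)
$s{\left(C \right)} = \frac{3 + C}{-4 + C}$
$O = 4$ ($O = \left(-2\right)^{2} = 4$)
$- 77 \left(O + s{\left(l{\left(-2 \right)} \right)}\right) = - 77 \left(4 + \frac{3 - 2 \left(-2\right)^{2}}{-4 - 2 \left(-2\right)^{2}}\right) = - 77 \left(4 + \frac{3 - 8}{-4 - 8}\right) = - 77 \left(4 + \frac{1}{-12} \left(-5\right)\right) = - 77 \left(4 - - \frac{5}{12}\right) = - 77 \left(4 + \frac{5}{12}\right) = \left(-77\right) \frac{53}{12} = - \frac{4081}{12}$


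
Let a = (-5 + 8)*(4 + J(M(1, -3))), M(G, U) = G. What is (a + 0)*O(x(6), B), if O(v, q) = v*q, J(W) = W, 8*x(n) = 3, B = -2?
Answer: -45/4 ≈ -11.250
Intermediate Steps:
x(n) = 3/8 (x(n) = (1/8)*3 = 3/8)
O(v, q) = q*v
a = 15 (a = (-5 + 8)*(4 + 1) = 3*5 = 15)
(a + 0)*O(x(6), B) = (15 + 0)*(-2*3/8) = 15*(-3/4) = -45/4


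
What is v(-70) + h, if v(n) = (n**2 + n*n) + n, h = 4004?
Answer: 13734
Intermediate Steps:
v(n) = n + 2*n**2 (v(n) = (n**2 + n**2) + n = 2*n**2 + n = n + 2*n**2)
v(-70) + h = -70*(1 + 2*(-70)) + 4004 = -70*(1 - 140) + 4004 = -70*(-139) + 4004 = 9730 + 4004 = 13734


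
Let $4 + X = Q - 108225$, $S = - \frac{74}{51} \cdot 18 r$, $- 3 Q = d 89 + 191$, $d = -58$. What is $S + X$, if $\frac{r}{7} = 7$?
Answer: $- \frac{1833480}{17} \approx -1.0785 \cdot 10^{5}$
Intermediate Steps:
$r = 49$ ($r = 7 \cdot 7 = 49$)
$Q = 1657$ ($Q = - \frac{\left(-58\right) 89 + 191}{3} = - \frac{-5162 + 191}{3} = \left(- \frac{1}{3}\right) \left(-4971\right) = 1657$)
$S = - \frac{21756}{17}$ ($S = - \frac{74}{51} \cdot 18 \cdot 49 = \left(-74\right) \frac{1}{51} \cdot 18 \cdot 49 = \left(- \frac{74}{51}\right) 18 \cdot 49 = \left(- \frac{444}{17}\right) 49 = - \frac{21756}{17} \approx -1279.8$)
$X = -106572$ ($X = -4 + \left(1657 - 108225\right) = -4 - 106568 = -106572$)
$S + X = - \frac{21756}{17} - 106572 = - \frac{1833480}{17}$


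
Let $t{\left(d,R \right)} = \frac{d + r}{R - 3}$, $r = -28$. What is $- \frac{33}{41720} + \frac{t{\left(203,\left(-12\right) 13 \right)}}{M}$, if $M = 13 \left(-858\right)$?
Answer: $- \frac{25612019}{36994917960} \approx -0.00069231$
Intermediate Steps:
$M = -11154$
$t{\left(d,R \right)} = \frac{-28 + d}{-3 + R}$ ($t{\left(d,R \right)} = \frac{d - 28}{R - 3} = \frac{-28 + d}{-3 + R}$)
$- \frac{33}{41720} + \frac{t{\left(203,\left(-12\right) 13 \right)}}{M} = - \frac{33}{41720} + \frac{\frac{1}{-3 - 156} \left(-28 + 203\right)}{-11154} = \left(-33\right) \frac{1}{41720} + \frac{1}{-3 - 156} \cdot 175 \left(- \frac{1}{11154}\right) = - \frac{33}{41720} + \frac{1}{-159} \cdot 175 \left(- \frac{1}{11154}\right) = - \frac{33}{41720} + \left(- \frac{1}{159}\right) 175 \left(- \frac{1}{11154}\right) = - \frac{33}{41720} - - \frac{175}{1773486} = - \frac{33}{41720} + \frac{175}{1773486} = - \frac{25612019}{36994917960}$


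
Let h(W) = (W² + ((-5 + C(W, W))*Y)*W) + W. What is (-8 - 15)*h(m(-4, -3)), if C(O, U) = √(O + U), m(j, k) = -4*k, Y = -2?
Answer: -6348 + 1104*√6 ≈ -3643.8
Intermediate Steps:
h(W) = W + W² + W*(10 - 2*√2*√W) (h(W) = (W² + ((-5 + √(W + W))*(-2))*W) + W = (W² + ((-5 + √(2*W))*(-2))*W) + W = (W² + ((-5 + √2*√W)*(-2))*W) + W = (W² + (10 - 2*√2*√W)*W) + W = (W² + W*(10 - 2*√2*√W)) + W = W + W² + W*(10 - 2*√2*√W))
(-8 - 15)*h(m(-4, -3)) = (-8 - 15)*((-4*(-3))*(11 - 4*(-3) - 2*√2*√(-4*(-3)))) = -276*(11 + 12 - 2*√2*√12) = -276*(11 + 12 - 2*√2*2*√3) = -276*(11 + 12 - 4*√6) = -276*(23 - 4*√6) = -23*(276 - 48*√6) = -6348 + 1104*√6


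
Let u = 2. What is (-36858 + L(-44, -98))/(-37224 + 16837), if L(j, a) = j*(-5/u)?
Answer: 36748/20387 ≈ 1.8025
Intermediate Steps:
L(j, a) = -5*j/2 (L(j, a) = j*(-5/2) = -5*j/2)
(-36858 + L(-44, -98))/(-37224 + 16837) = (-36858 - 5/2*(-44))/(-37224 + 16837) = (-36858 + 110)/(-20387) = -36748*(-1/20387) = 36748/20387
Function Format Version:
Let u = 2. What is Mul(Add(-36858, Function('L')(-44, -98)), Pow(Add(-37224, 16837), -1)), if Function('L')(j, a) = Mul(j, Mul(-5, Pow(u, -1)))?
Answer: Rational(36748, 20387) ≈ 1.8025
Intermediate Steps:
Function('L')(j, a) = Mul(Rational(-5, 2), j) (Function('L')(j, a) = Mul(j, Mul(-5, Pow(2, -1))) = Mul(j, Mul(-5, Rational(1, 2))) = Mul(j, Rational(-5, 2)) = Mul(Rational(-5, 2), j))
Mul(Add(-36858, Function('L')(-44, -98)), Pow(Add(-37224, 16837), -1)) = Mul(Add(-36858, Mul(Rational(-5, 2), -44)), Pow(Add(-37224, 16837), -1)) = Mul(Add(-36858, 110), Pow(-20387, -1)) = Mul(-36748, Rational(-1, 20387)) = Rational(36748, 20387)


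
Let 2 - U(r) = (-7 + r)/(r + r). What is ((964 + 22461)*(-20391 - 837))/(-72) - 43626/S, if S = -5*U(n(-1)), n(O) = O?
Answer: 207063247/30 ≈ 6.9021e+6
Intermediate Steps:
U(r) = 2 - (-7 + r)/(2*r) (U(r) = 2 - (-7 + r)/(r + r) = 2 - (-7 + r)/(2*r))
S = 10 (S = -5*(7 + 3*(-1))/(2*(-1)) = -5*(-1)*(7 - 3)/2 = -5*(-1)*4/2 = -5*(-2) = 10)
((964 + 22461)*(-20391 - 837))/(-72) - 43626/S = ((964 + 22461)*(-20391 - 837))/(-72) - 43626/10 = (23425*(-21228))*(-1/72) - 43626*⅒ = -497265900*(-1/72) - 21813/5 = 41438825/6 - 21813/5 = 207063247/30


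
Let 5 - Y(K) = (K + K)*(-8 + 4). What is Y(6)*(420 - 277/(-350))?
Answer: 7805681/350 ≈ 22302.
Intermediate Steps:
Y(K) = 5 + 8*K (Y(K) = 5 - (K + K)*(-8 + 4) = 5 - 2*K*(-4) = 5 - (-8)*K = 5 + 8*K)
Y(6)*(420 - 277/(-350)) = (5 + 8*6)*(420 - 277/(-350)) = (5 + 48)*(420 - 277*(-1/350)) = 53*(420 + 277/350) = 53*(147277/350) = 7805681/350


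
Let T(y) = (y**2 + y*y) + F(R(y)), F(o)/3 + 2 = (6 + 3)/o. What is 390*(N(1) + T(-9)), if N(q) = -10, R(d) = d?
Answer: 55770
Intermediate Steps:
F(o) = -6 + 27/o (F(o) = -6 + 3*((6 + 3)/o) = -6 + 3*(9/o) = -6 + 27/o)
T(y) = -6 + 2*y**2 + 27/y (T(y) = (y**2 + y*y) + (-6 + 27/y) = (y**2 + y**2) + (-6 + 27/y) = 2*y**2 + (-6 + 27/y) = -6 + 2*y**2 + 27/y)
390*(N(1) + T(-9)) = 390*(-10 + (-6 + 2*(-9)**2 + 27/(-9))) = 390*(-10 + (-6 + 2*81 + 27*(-1/9))) = 390*(-10 + (-6 + 162 - 3)) = 390*(-10 + 153) = 390*143 = 55770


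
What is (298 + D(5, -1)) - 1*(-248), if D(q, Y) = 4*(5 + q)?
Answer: 586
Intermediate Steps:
D(q, Y) = 20 + 4*q
(298 + D(5, -1)) - 1*(-248) = (298 + (20 + 4*5)) - 1*(-248) = (298 + (20 + 20)) + 248 = (298 + 40) + 248 = 338 + 248 = 586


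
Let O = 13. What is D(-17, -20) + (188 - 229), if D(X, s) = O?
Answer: -28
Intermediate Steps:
D(X, s) = 13
D(-17, -20) + (188 - 229) = 13 + (188 - 229) = 13 - 41 = -28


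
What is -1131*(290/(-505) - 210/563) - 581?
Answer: 27882781/56863 ≈ 490.35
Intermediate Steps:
-1131*(290/(-505) - 210/563) - 581 = -1131*(290*(-1/505) - 210*1/563) - 581 = -1131*(-58/101 - 210/563) - 581 = -1131*(-53864/56863) - 581 = 60920184/56863 - 581 = 27882781/56863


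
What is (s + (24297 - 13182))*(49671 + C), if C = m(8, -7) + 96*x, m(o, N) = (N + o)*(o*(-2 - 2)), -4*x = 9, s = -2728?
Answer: 414510701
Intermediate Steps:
x = -9/4 (x = -¼*9 = -9/4 ≈ -2.2500)
m(o, N) = -4*o*(N + o) (m(o, N) = (N + o)*(o*(-4)) = (N + o)*(-4*o) = -4*o*(N + o))
C = -248 (C = -4*8*(-7 + 8) + 96*(-9/4) = -4*8*1 - 216 = -32 - 216 = -248)
(s + (24297 - 13182))*(49671 + C) = (-2728 + (24297 - 13182))*(49671 - 248) = (-2728 + 11115)*49423 = 8387*49423 = 414510701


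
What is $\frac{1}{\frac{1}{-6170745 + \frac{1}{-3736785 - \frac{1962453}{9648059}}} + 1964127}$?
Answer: $\frac{222472167055252220219}{436963590061695324817971045} \approx 5.0913 \cdot 10^{-7}$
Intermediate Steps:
$\frac{1}{\frac{1}{-6170745 + \frac{1}{-3736785 - \frac{1962453}{9648059}}} + 1964127} = \frac{1}{\frac{1}{-6170745 + \frac{1}{- \frac{36052724112768}{9648059}}} + 1964127} = \frac{1}{\frac{1}{-6170745 - \frac{9648059}{36052724112768}} + 1964127} = \frac{1}{\frac{1}{- \frac{222472167055252220219}{36052724112768}} + 1964127} = \frac{1}{- \frac{36052724112768}{222472167055252220219} + 1964127} = \frac{1}{\frac{436963590061695324817971045}{222472167055252220219}} = \frac{222472167055252220219}{436963590061695324817971045}$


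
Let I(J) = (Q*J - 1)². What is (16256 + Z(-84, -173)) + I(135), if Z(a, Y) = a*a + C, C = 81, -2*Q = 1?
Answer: 112341/4 ≈ 28085.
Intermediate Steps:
Q = -½ (Q = -½*1 = -½ ≈ -0.50000)
I(J) = (-1 - J/2)² (I(J) = (-J/2 - 1)² = (-1 - J/2)²)
Z(a, Y) = 81 + a² (Z(a, Y) = a*a + 81 = a² + 81 = 81 + a²)
(16256 + Z(-84, -173)) + I(135) = (16256 + (81 + (-84)²)) + (2 + 135)²/4 = (16256 + (81 + 7056)) + (¼)*137² = (16256 + 7137) + (¼)*18769 = 23393 + 18769/4 = 112341/4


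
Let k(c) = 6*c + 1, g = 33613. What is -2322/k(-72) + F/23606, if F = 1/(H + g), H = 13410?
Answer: 2577477906467/478420748278 ≈ 5.3875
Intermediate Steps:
k(c) = 1 + 6*c
F = 1/47023 (F = 1/(13410 + 33613) = 1/47023 ≈ 2.1266e-5)
-2322/k(-72) + F/23606 = -2322/(1 + 6*(-72)) + (1/47023)/23606 = -2322/(1 - 432) + (1/47023)*(1/23606) = -2322/(-431) + 1/1110024938 = -2322*(-1/431) + 1/1110024938 = 2322/431 + 1/1110024938 = 2577477906467/478420748278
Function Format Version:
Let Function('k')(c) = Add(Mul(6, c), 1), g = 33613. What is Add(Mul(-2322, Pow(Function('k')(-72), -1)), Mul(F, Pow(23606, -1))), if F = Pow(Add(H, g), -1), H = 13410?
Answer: Rational(2577477906467, 478420748278) ≈ 5.3875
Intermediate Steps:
Function('k')(c) = Add(1, Mul(6, c))
F = Rational(1, 47023) (F = Pow(Add(13410, 33613), -1) = Pow(47023, -1) = Rational(1, 47023) ≈ 2.1266e-5)
Add(Mul(-2322, Pow(Function('k')(-72), -1)), Mul(F, Pow(23606, -1))) = Add(Mul(-2322, Pow(Add(1, Mul(6, -72)), -1)), Mul(Rational(1, 47023), Pow(23606, -1))) = Add(Mul(-2322, Pow(Add(1, -432), -1)), Mul(Rational(1, 47023), Rational(1, 23606))) = Add(Mul(-2322, Pow(-431, -1)), Rational(1, 1110024938)) = Add(Mul(-2322, Rational(-1, 431)), Rational(1, 1110024938)) = Add(Rational(2322, 431), Rational(1, 1110024938)) = Rational(2577477906467, 478420748278)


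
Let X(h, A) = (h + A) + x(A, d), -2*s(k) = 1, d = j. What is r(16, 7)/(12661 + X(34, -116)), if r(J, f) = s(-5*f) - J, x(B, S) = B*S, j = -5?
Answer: -33/26318 ≈ -0.0012539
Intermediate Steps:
d = -5
s(k) = -½ (s(k) = -½*1 = -½)
X(h, A) = h - 4*A (X(h, A) = (h + A) + A*(-5) = (A + h) - 5*A = h - 4*A)
r(J, f) = -½ - J
r(16, 7)/(12661 + X(34, -116)) = (-½ - 1*16)/(12661 + (34 - 4*(-116))) = (-½ - 16)/(12661 + (34 + 464)) = -33/2/(12661 + 498) = -33/2/13159 = (1/13159)*(-33/2) = -33/26318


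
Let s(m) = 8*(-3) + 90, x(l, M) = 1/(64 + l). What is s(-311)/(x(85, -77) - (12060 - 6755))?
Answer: -4917/395222 ≈ -0.012441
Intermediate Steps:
s(m) = 66 (s(m) = -24 + 90 = 66)
s(-311)/(x(85, -77) - (12060 - 6755)) = 66/(1/(64 + 85) - (12060 - 6755)) = 66/(1/149 - 1*5305) = 66/(1/149 - 5305) = 66/(-790444/149) = 66*(-149/790444) = -4917/395222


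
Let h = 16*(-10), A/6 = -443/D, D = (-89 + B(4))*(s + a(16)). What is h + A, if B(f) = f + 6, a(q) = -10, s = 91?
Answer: -340394/2133 ≈ -159.58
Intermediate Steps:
B(f) = 6 + f
D = -6399 (D = (-89 + (6 + 4))*(91 - 10) = (-89 + 10)*81 = -79*81 = -6399)
A = 886/2133 (A = 6*(-443/(-6399)) = 6*(-443*(-1/6399)) = 6*(443/6399) = 886/2133 ≈ 0.41538)
h = -160
h + A = -160 + 886/2133 = -340394/2133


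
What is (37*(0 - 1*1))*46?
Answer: -1702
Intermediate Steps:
(37*(0 - 1*1))*46 = (37*(0 - 1))*46 = (37*(-1))*46 = -37*46 = -1702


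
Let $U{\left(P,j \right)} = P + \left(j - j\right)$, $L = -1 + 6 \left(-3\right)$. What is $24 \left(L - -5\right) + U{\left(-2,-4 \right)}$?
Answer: $-338$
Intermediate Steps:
$L = -19$ ($L = -1 - 18 = -19$)
$U{\left(P,j \right)} = P$ ($U{\left(P,j \right)} = P + 0 = P$)
$24 \left(L - -5\right) + U{\left(-2,-4 \right)} = 24 \left(-19 - -5\right) - 2 = 24 \left(-19 + 5\right) - 2 = 24 \left(-14\right) - 2 = -336 - 2 = -338$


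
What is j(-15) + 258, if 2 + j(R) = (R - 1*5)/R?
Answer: 772/3 ≈ 257.33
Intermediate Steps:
j(R) = -2 + (-5 + R)/R (j(R) = -2 + (R - 1*5)/R = -2 + (R - 5)/R = -2 + (-5 + R)/R)
j(-15) + 258 = (-5 - 1*(-15))/(-15) + 258 = -(-5 + 15)/15 + 258 = -1/15*10 + 258 = -⅔ + 258 = 772/3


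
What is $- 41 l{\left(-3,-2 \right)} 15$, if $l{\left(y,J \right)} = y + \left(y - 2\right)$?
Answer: $4920$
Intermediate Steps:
$l{\left(y,J \right)} = -2 + 2 y$ ($l{\left(y,J \right)} = y + \left(-2 + y\right) = -2 + 2 y$)
$- 41 l{\left(-3,-2 \right)} 15 = - 41 \left(-2 + 2 \left(-3\right)\right) 15 = - 41 \left(-2 - 6\right) 15 = \left(-41\right) \left(-8\right) 15 = 328 \cdot 15 = 4920$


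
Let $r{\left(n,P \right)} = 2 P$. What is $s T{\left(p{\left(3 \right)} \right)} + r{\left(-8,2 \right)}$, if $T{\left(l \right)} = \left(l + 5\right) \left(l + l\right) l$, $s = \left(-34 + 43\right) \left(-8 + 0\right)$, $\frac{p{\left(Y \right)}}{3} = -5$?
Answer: $324004$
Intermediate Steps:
$p{\left(Y \right)} = -15$ ($p{\left(Y \right)} = 3 \left(-5\right) = -15$)
$s = -72$ ($s = 9 \left(-8\right) = -72$)
$T{\left(l \right)} = 2 l^{2} \left(5 + l\right)$ ($T{\left(l \right)} = \left(5 + l\right) 2 l l = 2 l \left(5 + l\right) l = 2 l^{2} \left(5 + l\right)$)
$s T{\left(p{\left(3 \right)} \right)} + r{\left(-8,2 \right)} = - 72 \cdot 2 \left(-15\right)^{2} \left(5 - 15\right) + 2 \cdot 2 = - 72 \cdot 2 \cdot 225 \left(-10\right) + 4 = \left(-72\right) \left(-4500\right) + 4 = 324000 + 4 = 324004$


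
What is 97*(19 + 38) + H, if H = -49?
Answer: 5480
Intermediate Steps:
97*(19 + 38) + H = 97*(19 + 38) - 49 = 97*57 - 49 = 5529 - 49 = 5480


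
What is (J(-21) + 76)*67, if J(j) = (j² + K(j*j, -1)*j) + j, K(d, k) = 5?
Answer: 26197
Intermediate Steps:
J(j) = j² + 6*j (J(j) = (j² + 5*j) + j = j² + 6*j)
(J(-21) + 76)*67 = (-21*(6 - 21) + 76)*67 = (-21*(-15) + 76)*67 = (315 + 76)*67 = 391*67 = 26197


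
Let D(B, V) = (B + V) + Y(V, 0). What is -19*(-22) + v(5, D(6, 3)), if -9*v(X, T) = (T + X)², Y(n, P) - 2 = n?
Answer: 3401/9 ≈ 377.89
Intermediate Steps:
Y(n, P) = 2 + n
D(B, V) = 2 + B + 2*V (D(B, V) = (B + V) + (2 + V) = 2 + B + 2*V)
v(X, T) = -(T + X)²/9
-19*(-22) + v(5, D(6, 3)) = -19*(-22) - ((2 + 6 + 2*3) + 5)²/9 = 418 - ((2 + 6 + 6) + 5)²/9 = 418 - (14 + 5)²/9 = 418 - ⅑*19² = 418 - ⅑*361 = 418 - 361/9 = 3401/9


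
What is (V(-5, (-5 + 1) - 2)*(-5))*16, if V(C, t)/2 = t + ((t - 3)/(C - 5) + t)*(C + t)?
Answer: -8016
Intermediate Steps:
V(C, t) = 2*t + 2*(C + t)*(t + (-3 + t)/(-5 + C)) (V(C, t) = 2*(t + ((t - 3)/(C - 5) + t)*(C + t)) = 2*(t + ((-3 + t)/(-5 + C) + t)*(C + t)) = 2*(t + (t + (-3 + t)/(-5 + C))*(C + t)) = 2*(t + (C + t)*(t + (-3 + t)/(-5 + C))) = 2*t + 2*(C + t)*(t + (-3 + t)/(-5 + C)))
(V(-5, (-5 + 1) - 2)*(-5))*16 = ((2*(-8*((-5 + 1) - 2) - 4*((-5 + 1) - 2)² - 3*(-5) - 5*((-5 + 1) - 2)² + ((-5 + 1) - 2)*(-5)² - 3*(-5)*((-5 + 1) - 2))/(-5 - 5))*(-5))*16 = ((2*(-8*(-4 - 2) - 4*(-4 - 2)² + 15 - 5*(-4 - 2)² + (-4 - 2)*25 - 3*(-5)*(-4 - 2))/(-10))*(-5))*16 = ((2*(-⅒)*(-8*(-6) - 4*(-6)² + 15 - 5*(-6)² - 6*25 - 3*(-5)*(-6)))*(-5))*16 = ((2*(-⅒)*(48 - 4*36 + 15 - 5*36 - 150 - 90))*(-5))*16 = ((2*(-⅒)*(48 - 144 + 15 - 180 - 150 - 90))*(-5))*16 = ((2*(-⅒)*(-501))*(-5))*16 = ((501/5)*(-5))*16 = -501*16 = -8016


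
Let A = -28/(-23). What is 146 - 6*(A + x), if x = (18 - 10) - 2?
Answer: 2362/23 ≈ 102.70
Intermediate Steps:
A = 28/23 (A = -28*(-1/23) = 28/23 ≈ 1.2174)
x = 6 (x = 8 - 2 = 6)
146 - 6*(A + x) = 146 - 6*(28/23 + 6) = 146 - 6*166/23 = 146 - 996/23 = 2362/23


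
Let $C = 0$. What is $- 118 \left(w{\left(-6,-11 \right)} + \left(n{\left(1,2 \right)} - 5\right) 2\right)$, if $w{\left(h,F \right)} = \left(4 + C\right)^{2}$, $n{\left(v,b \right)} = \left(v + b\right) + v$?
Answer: $-1652$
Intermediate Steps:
$n{\left(v,b \right)} = b + 2 v$ ($n{\left(v,b \right)} = \left(b + v\right) + v = b + 2 v$)
$w{\left(h,F \right)} = 16$ ($w{\left(h,F \right)} = \left(4 + 0\right)^{2} = 4^{2} = 16$)
$- 118 \left(w{\left(-6,-11 \right)} + \left(n{\left(1,2 \right)} - 5\right) 2\right) = - 118 \left(16 + \left(\left(2 + 2 \cdot 1\right) - 5\right) 2\right) = - 118 \left(16 + \left(\left(2 + 2\right) - 5\right) 2\right) = - 118 \left(16 + \left(4 - 5\right) 2\right) = - 118 \left(16 - 2\right) = \left(-118\right) 14 = -1652$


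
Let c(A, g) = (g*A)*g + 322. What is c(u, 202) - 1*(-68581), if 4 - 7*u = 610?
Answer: -24244903/7 ≈ -3.4636e+6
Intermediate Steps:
u = -606/7 (u = 4/7 - ⅐*610 = 4/7 - 610/7 = -606/7 ≈ -86.571)
c(A, g) = 322 + A*g² (c(A, g) = (A*g)*g + 322 = A*g² + 322 = 322 + A*g²)
c(u, 202) - 1*(-68581) = (322 - 606/7*202²) - 1*(-68581) = (322 - 606/7*40804) + 68581 = (322 - 24727224/7) + 68581 = -24724970/7 + 68581 = -24244903/7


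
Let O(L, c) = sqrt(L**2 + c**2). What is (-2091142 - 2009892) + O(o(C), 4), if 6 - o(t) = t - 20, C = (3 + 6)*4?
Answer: -4101034 + 2*sqrt(29) ≈ -4.1010e+6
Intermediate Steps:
C = 36 (C = 9*4 = 36)
o(t) = 26 - t (o(t) = 6 - (t - 20) = 6 - (-20 + t) = 6 + (20 - t) = 26 - t)
(-2091142 - 2009892) + O(o(C), 4) = (-2091142 - 2009892) + sqrt((26 - 1*36)**2 + 4**2) = -4101034 + sqrt((26 - 36)**2 + 16) = -4101034 + sqrt((-10)**2 + 16) = -4101034 + sqrt(100 + 16) = -4101034 + sqrt(116) = -4101034 + 2*sqrt(29)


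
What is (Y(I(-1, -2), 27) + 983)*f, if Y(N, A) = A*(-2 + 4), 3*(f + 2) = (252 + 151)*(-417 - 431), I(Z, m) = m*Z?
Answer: -354394750/3 ≈ -1.1813e+8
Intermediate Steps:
I(Z, m) = Z*m
f = -341750/3 (f = -2 + ((252 + 151)*(-417 - 431))/3 = -2 + (403*(-848))/3 = -2 + (1/3)*(-341744) = -2 - 341744/3 = -341750/3 ≈ -1.1392e+5)
Y(N, A) = 2*A (Y(N, A) = A*2 = 2*A)
(Y(I(-1, -2), 27) + 983)*f = (2*27 + 983)*(-341750/3) = (54 + 983)*(-341750/3) = 1037*(-341750/3) = -354394750/3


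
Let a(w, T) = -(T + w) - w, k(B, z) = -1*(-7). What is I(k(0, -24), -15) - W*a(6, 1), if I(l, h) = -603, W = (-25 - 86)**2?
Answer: 159570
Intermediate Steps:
k(B, z) = 7
W = 12321 (W = (-111)**2 = 12321)
a(w, T) = -T - 2*w (a(w, T) = (-T - w) - w = -T - 2*w)
I(k(0, -24), -15) - W*a(6, 1) = -603 - 12321*(-1*1 - 2*6) = -603 - 12321*(-1 - 12) = -603 - 12321*(-13) = -603 - 1*(-160173) = -603 + 160173 = 159570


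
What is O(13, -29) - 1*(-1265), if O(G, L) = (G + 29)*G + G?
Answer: 1824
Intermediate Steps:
O(G, L) = G + G*(29 + G) (O(G, L) = (29 + G)*G + G = G*(29 + G) + G = G + G*(29 + G))
O(13, -29) - 1*(-1265) = 13*(30 + 13) - 1*(-1265) = 13*43 + 1265 = 559 + 1265 = 1824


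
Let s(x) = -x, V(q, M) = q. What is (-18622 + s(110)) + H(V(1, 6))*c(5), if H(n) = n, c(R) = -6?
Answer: -18738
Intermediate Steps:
(-18622 + s(110)) + H(V(1, 6))*c(5) = (-18622 - 1*110) + 1*(-6) = (-18622 - 110) - 6 = -18732 - 6 = -18738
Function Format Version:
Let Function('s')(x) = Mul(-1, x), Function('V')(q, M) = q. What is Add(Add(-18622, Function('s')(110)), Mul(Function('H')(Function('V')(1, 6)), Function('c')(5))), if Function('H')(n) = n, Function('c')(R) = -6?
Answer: -18738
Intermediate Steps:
Add(Add(-18622, Function('s')(110)), Mul(Function('H')(Function('V')(1, 6)), Function('c')(5))) = Add(Add(-18622, Mul(-1, 110)), Mul(1, -6)) = Add(Add(-18622, -110), -6) = Add(-18732, -6) = -18738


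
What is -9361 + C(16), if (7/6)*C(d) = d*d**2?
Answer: -40951/7 ≈ -5850.1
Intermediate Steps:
C(d) = 6*d**3/7 (C(d) = 6*(d*d**2)/7 = 6*d**3/7)
-9361 + C(16) = -9361 + (6/7)*16**3 = -9361 + (6/7)*4096 = -9361 + 24576/7 = -40951/7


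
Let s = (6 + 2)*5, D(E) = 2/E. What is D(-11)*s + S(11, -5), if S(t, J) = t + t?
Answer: 162/11 ≈ 14.727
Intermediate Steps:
S(t, J) = 2*t
s = 40 (s = 8*5 = 40)
D(-11)*s + S(11, -5) = (2/(-11))*40 + 2*11 = (2*(-1/11))*40 + 22 = -2/11*40 + 22 = -80/11 + 22 = 162/11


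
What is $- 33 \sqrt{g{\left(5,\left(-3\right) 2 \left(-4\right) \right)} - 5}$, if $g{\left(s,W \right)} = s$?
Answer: $0$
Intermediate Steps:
$- 33 \sqrt{g{\left(5,\left(-3\right) 2 \left(-4\right) \right)} - 5} = - 33 \sqrt{5 - 5} = - 33 \sqrt{0} = \left(-33\right) 0 = 0$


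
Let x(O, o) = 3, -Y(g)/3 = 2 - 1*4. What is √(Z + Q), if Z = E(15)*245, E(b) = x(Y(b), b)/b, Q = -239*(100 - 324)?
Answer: √53585 ≈ 231.48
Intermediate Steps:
Y(g) = 6 (Y(g) = -3*(2 - 1*4) = -3*(2 - 4) = -3*(-2) = 6)
Q = 53536 (Q = -239*(-224) = 53536)
E(b) = 3/b
Z = 49 (Z = (3/15)*245 = (3*(1/15))*245 = (⅕)*245 = 49)
√(Z + Q) = √(49 + 53536) = √53585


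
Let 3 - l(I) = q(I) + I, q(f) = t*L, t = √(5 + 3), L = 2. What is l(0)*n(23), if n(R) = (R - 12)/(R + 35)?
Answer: 33/58 - 22*√2/29 ≈ -0.50389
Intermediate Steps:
n(R) = (-12 + R)/(35 + R)
t = 2*√2 (t = √8 = 2*√2 ≈ 2.8284)
q(f) = 4*√2 (q(f) = (2*√2)*2 = 4*√2)
l(I) = 3 - I - 4*√2 (l(I) = 3 - (4*√2 + I) = 3 - (I + 4*√2) = 3 + (-I - 4*√2) = 3 - I - 4*√2)
l(0)*n(23) = (3 - 1*0 - 4*√2)*((-12 + 23)/(35 + 23)) = (3 + 0 - 4*√2)*(11/58) = (3 - 4*√2)*((1/58)*11) = (3 - 4*√2)*(11/58) = 33/58 - 22*√2/29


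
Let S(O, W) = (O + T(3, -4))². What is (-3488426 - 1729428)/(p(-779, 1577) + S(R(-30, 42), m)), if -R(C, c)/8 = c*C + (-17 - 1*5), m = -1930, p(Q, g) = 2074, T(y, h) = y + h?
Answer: -5217854/105167099 ≈ -0.049615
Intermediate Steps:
T(y, h) = h + y
R(C, c) = 176 - 8*C*c (R(C, c) = -8*(c*C + (-17 - 1*5)) = -8*(C*c + (-17 - 5)) = -8*(C*c - 22) = -8*(-22 + C*c) = 176 - 8*C*c)
S(O, W) = (-1 + O)² (S(O, W) = (O + (-4 + 3))² = (O - 1)² = (-1 + O)²)
(-3488426 - 1729428)/(p(-779, 1577) + S(R(-30, 42), m)) = (-3488426 - 1729428)/(2074 + (-1 + (176 - 8*(-30)*42))²) = -5217854/(2074 + (-1 + (176 + 10080))²) = -5217854/(2074 + (-1 + 10256)²) = -5217854/(2074 + 10255²) = -5217854/(2074 + 105165025) = -5217854/105167099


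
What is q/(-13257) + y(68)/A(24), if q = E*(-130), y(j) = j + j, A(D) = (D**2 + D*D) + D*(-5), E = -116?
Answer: -573317/570051 ≈ -1.0057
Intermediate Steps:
A(D) = -5*D + 2*D**2 (A(D) = (D**2 + D**2) - 5*D = 2*D**2 - 5*D = -5*D + 2*D**2)
y(j) = 2*j
q = 15080 (q = -116*(-130) = 15080)
q/(-13257) + y(68)/A(24) = 15080/(-13257) + (2*68)/((24*(-5 + 2*24))) = 15080*(-1/13257) + 136/((24*(-5 + 48))) = -15080/13257 + 136/((24*43)) = -15080/13257 + 136/1032 = -15080/13257 + 136*(1/1032) = -15080/13257 + 17/129 = -573317/570051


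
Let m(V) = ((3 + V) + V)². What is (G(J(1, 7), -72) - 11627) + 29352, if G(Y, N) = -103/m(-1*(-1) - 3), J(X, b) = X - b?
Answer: 17622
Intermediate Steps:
m(V) = (3 + 2*V)²
G(Y, N) = -103 (G(Y, N) = -103/(3 + 2*(-1*(-1) - 3))² = -103/(3 + 2*(1 - 3))² = -103/(3 + 2*(-2))² = -103/(3 - 4)² = -103/((-1)²) = -103/1 = -103*1 = -103)
(G(J(1, 7), -72) - 11627) + 29352 = (-103 - 11627) + 29352 = -11730 + 29352 = 17622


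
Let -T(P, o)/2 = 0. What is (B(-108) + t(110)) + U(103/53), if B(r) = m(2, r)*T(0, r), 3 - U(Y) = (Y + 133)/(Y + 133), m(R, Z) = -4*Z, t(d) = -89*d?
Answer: -9788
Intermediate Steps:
T(P, o) = 0 (T(P, o) = -2*0 = 0)
U(Y) = 2 (U(Y) = 3 - (Y + 133)/(Y + 133) = 3 - (133 + Y)/(133 + Y) = 3 - 1*1 = 3 - 1 = 2)
B(r) = 0 (B(r) = -4*r*0 = 0)
(B(-108) + t(110)) + U(103/53) = (0 - 89*110) + 2 = (0 - 9790) + 2 = -9790 + 2 = -9788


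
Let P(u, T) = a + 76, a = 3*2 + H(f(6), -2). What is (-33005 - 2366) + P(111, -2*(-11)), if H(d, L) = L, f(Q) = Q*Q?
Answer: -35291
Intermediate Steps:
f(Q) = Q**2
a = 4 (a = 3*2 - 2 = 6 - 2 = 4)
P(u, T) = 80 (P(u, T) = 4 + 76 = 80)
(-33005 - 2366) + P(111, -2*(-11)) = (-33005 - 2366) + 80 = -35371 + 80 = -35291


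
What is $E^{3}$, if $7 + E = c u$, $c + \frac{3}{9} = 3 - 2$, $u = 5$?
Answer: $- \frac{1331}{27} \approx -49.296$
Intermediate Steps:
$c = \frac{2}{3}$ ($c = - \frac{1}{3} + \left(3 - 2\right) = - \frac{1}{3} + 1 = \frac{2}{3} \approx 0.66667$)
$E = - \frac{11}{3}$ ($E = -7 + \frac{2}{3} \cdot 5 = -7 + \frac{10}{3} = - \frac{11}{3} \approx -3.6667$)
$E^{3} = \left(- \frac{11}{3}\right)^{3} = - \frac{1331}{27}$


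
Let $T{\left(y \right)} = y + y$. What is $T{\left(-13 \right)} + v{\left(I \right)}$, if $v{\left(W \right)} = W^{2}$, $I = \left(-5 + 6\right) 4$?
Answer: $-10$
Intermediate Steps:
$I = 4$ ($I = 1 \cdot 4 = 4$)
$T{\left(y \right)} = 2 y$
$T{\left(-13 \right)} + v{\left(I \right)} = 2 \left(-13\right) + 4^{2} = -26 + 16 = -10$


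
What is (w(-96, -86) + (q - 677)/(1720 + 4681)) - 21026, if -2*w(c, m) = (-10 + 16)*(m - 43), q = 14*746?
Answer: -132100472/6401 ≈ -20637.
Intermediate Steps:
q = 10444
w(c, m) = 129 - 3*m (w(c, m) = -(-10 + 16)*(m - 43)/2 = -3*(-43 + m) = -(-258 + 6*m)/2 = 129 - 3*m)
(w(-96, -86) + (q - 677)/(1720 + 4681)) - 21026 = ((129 - 3*(-86)) + (10444 - 677)/(1720 + 4681)) - 21026 = ((129 + 258) + 9767/6401) - 21026 = (387 + 9767*(1/6401)) - 21026 = (387 + 9767/6401) - 21026 = 2486954/6401 - 21026 = -132100472/6401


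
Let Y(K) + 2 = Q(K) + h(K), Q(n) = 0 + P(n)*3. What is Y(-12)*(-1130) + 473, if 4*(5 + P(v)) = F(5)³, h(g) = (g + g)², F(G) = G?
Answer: -1474269/2 ≈ -7.3713e+5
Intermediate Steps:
h(g) = 4*g² (h(g) = (2*g)² = 4*g²)
P(v) = 105/4 (P(v) = -5 + (¼)*5³ = -5 + (¼)*125 = -5 + 125/4 = 105/4)
Q(n) = 315/4 (Q(n) = 0 + (105/4)*3 = 0 + 315/4 = 315/4)
Y(K) = 307/4 + 4*K² (Y(K) = -2 + (315/4 + 4*K²) = 307/4 + 4*K²)
Y(-12)*(-1130) + 473 = (307/4 + 4*(-12)²)*(-1130) + 473 = (307/4 + 4*144)*(-1130) + 473 = (307/4 + 576)*(-1130) + 473 = (2611/4)*(-1130) + 473 = -1475215/2 + 473 = -1474269/2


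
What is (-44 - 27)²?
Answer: 5041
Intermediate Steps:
(-44 - 27)² = (-71)² = 5041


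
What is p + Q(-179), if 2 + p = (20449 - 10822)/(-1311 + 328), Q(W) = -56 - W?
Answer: 109316/983 ≈ 111.21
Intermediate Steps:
p = -11593/983 (p = -2 + (20449 - 10822)/(-1311 + 328) = -2 + 9627/(-983) = -2 + 9627*(-1/983) = -2 - 9627/983 = -11593/983 ≈ -11.793)
p + Q(-179) = -11593/983 + (-56 - 1*(-179)) = -11593/983 + (-56 + 179) = -11593/983 + 123 = 109316/983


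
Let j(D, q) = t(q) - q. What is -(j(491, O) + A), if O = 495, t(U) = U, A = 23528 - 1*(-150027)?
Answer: -173555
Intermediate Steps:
A = 173555 (A = 23528 + 150027 = 173555)
j(D, q) = 0 (j(D, q) = q - q = 0)
-(j(491, O) + A) = -(0 + 173555) = -1*173555 = -173555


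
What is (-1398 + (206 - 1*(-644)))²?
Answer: 300304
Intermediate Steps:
(-1398 + (206 - 1*(-644)))² = (-1398 + (206 + 644))² = (-1398 + 850)² = (-548)² = 300304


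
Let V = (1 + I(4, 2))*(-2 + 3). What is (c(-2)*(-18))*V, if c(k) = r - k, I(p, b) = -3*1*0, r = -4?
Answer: 36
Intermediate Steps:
I(p, b) = 0 (I(p, b) = -3*0 = 0)
V = 1 (V = (1 + 0)*(-2 + 3) = 1*1 = 1)
c(k) = -4 - k
(c(-2)*(-18))*V = ((-4 - 1*(-2))*(-18))*1 = ((-4 + 2)*(-18))*1 = -2*(-18)*1 = 36*1 = 36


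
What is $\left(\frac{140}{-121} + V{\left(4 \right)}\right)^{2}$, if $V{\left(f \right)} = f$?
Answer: $\frac{118336}{14641} \approx 8.0825$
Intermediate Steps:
$\left(\frac{140}{-121} + V{\left(4 \right)}\right)^{2} = \left(\frac{140}{-121} + 4\right)^{2} = \left(140 \left(- \frac{1}{121}\right) + 4\right)^{2} = \left(- \frac{140}{121} + 4\right)^{2} = \left(\frac{344}{121}\right)^{2} = \frac{118336}{14641}$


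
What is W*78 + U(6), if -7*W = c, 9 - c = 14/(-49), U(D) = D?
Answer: -4776/49 ≈ -97.469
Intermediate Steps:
c = 65/7 (c = 9 - 14/(-49) = 9 - 14*(-1)/49 = 9 - 1*(-2/7) = 9 + 2/7 = 65/7 ≈ 9.2857)
W = -65/49 (W = -⅐*65/7 = -65/49 ≈ -1.3265)
W*78 + U(6) = -65/49*78 + 6 = -5070/49 + 6 = -4776/49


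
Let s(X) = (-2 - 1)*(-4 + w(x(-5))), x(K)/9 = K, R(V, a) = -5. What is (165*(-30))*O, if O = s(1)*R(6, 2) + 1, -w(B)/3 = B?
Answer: -9731700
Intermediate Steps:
x(K) = 9*K
w(B) = -3*B
s(X) = -393 (s(X) = (-2 - 1)*(-4 - 27*(-5)) = -3*(-4 - 3*(-45)) = -3*(-4 + 135) = -3*131 = -393)
O = 1966 (O = -393*(-5) + 1 = 1965 + 1 = 1966)
(165*(-30))*O = (165*(-30))*1966 = -4950*1966 = -9731700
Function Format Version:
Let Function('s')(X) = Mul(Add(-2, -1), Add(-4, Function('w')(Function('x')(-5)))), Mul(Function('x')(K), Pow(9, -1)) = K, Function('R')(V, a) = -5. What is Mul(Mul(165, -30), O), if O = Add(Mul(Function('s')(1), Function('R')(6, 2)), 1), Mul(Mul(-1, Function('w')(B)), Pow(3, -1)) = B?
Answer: -9731700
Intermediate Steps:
Function('x')(K) = Mul(9, K)
Function('w')(B) = Mul(-3, B)
Function('s')(X) = -393 (Function('s')(X) = Mul(Add(-2, -1), Add(-4, Mul(-3, Mul(9, -5)))) = Mul(-3, Add(-4, Mul(-3, -45))) = Mul(-3, Add(-4, 135)) = Mul(-3, 131) = -393)
O = 1966 (O = Add(Mul(-393, -5), 1) = Add(1965, 1) = 1966)
Mul(Mul(165, -30), O) = Mul(Mul(165, -30), 1966) = Mul(-4950, 1966) = -9731700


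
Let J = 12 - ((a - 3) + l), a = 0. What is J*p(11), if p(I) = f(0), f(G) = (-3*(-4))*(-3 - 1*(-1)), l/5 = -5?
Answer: -960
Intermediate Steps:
l = -25 (l = 5*(-5) = -25)
f(G) = -24 (f(G) = 12*(-3 + 1) = 12*(-2) = -24)
p(I) = -24
J = 40 (J = 12 - ((0 - 3) - 25) = 12 - (-3 - 25) = 12 - 1*(-28) = 12 + 28 = 40)
J*p(11) = 40*(-24) = -960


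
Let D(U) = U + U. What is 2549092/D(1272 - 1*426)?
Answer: 13559/9 ≈ 1506.6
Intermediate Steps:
D(U) = 2*U
2549092/D(1272 - 1*426) = 2549092/((2*(1272 - 1*426))) = 2549092/((2*(1272 - 426))) = 2549092/((2*846)) = 2549092/1692 = 2549092*(1/1692) = 13559/9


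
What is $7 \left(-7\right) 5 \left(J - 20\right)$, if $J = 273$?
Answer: $-61985$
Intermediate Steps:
$7 \left(-7\right) 5 \left(J - 20\right) = 7 \left(-7\right) 5 \left(273 - 20\right) = \left(-49\right) 5 \cdot 253 = \left(-245\right) 253 = -61985$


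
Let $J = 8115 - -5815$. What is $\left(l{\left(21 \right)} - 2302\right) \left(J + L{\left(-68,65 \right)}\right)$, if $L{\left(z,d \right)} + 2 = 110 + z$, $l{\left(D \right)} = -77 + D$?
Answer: $-32941260$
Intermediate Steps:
$J = 13930$ ($J = 8115 + 5815 = 13930$)
$L{\left(z,d \right)} = 108 + z$ ($L{\left(z,d \right)} = -2 + \left(110 + z\right) = 108 + z$)
$\left(l{\left(21 \right)} - 2302\right) \left(J + L{\left(-68,65 \right)}\right) = \left(\left(-77 + 21\right) - 2302\right) \left(13930 + \left(108 - 68\right)\right) = \left(-56 - 2302\right) \left(13930 + 40\right) = \left(-2358\right) 13970 = -32941260$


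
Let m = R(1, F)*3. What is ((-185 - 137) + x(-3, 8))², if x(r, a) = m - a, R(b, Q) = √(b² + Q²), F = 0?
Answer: 106929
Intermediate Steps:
R(b, Q) = √(Q² + b²)
m = 3 (m = √(0² + 1²)*3 = √(0 + 1)*3 = √1*3 = 1*3 = 3)
x(r, a) = 3 - a
((-185 - 137) + x(-3, 8))² = ((-185 - 137) + (3 - 1*8))² = (-322 + (3 - 8))² = (-322 - 5)² = (-327)² = 106929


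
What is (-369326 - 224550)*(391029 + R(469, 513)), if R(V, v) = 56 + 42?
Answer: -232280938252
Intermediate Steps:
R(V, v) = 98
(-369326 - 224550)*(391029 + R(469, 513)) = (-369326 - 224550)*(391029 + 98) = -593876*391127 = -232280938252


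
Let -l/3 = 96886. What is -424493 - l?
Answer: -133835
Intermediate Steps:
l = -290658 (l = -3*96886 = -290658)
-424493 - l = -424493 - 1*(-290658) = -424493 + 290658 = -133835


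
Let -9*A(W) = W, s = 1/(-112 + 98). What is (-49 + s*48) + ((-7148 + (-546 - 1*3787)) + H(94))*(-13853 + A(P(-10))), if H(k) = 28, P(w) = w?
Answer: 9994674754/63 ≈ 1.5865e+8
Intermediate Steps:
s = -1/14 (s = 1/(-14) = -1/14 ≈ -0.071429)
A(W) = -W/9
(-49 + s*48) + ((-7148 + (-546 - 1*3787)) + H(94))*(-13853 + A(P(-10))) = (-49 - 1/14*48) + ((-7148 + (-546 - 1*3787)) + 28)*(-13853 - ⅑*(-10)) = (-49 - 24/7) + ((-7148 + (-546 - 3787)) + 28)*(-13853 + 10/9) = -367/7 + ((-7148 - 4333) + 28)*(-124667/9) = -367/7 + (-11481 + 28)*(-124667/9) = -367/7 - 11453*(-124667/9) = -367/7 + 1427811151/9 = 9994674754/63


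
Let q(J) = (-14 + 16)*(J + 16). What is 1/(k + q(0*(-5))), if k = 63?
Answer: 1/95 ≈ 0.010526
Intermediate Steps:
q(J) = 32 + 2*J (q(J) = 2*(16 + J) = 32 + 2*J)
1/(k + q(0*(-5))) = 1/(63 + (32 + 2*(0*(-5)))) = 1/(63 + (32 + 2*0)) = 1/(63 + (32 + 0)) = 1/(63 + 32) = 1/95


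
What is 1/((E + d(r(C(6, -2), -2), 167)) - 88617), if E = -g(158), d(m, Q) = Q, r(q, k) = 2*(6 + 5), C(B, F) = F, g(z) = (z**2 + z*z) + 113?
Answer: -1/138491 ≈ -7.2207e-6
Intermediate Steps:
g(z) = 113 + 2*z**2 (g(z) = (z**2 + z**2) + 113 = 2*z**2 + 113 = 113 + 2*z**2)
r(q, k) = 22 (r(q, k) = 2*11 = 22)
E = -50041 (E = -(113 + 2*158**2) = -(113 + 2*24964) = -(113 + 49928) = -1*50041 = -50041)
1/((E + d(r(C(6, -2), -2), 167)) - 88617) = 1/((-50041 + 167) - 88617) = 1/(-49874 - 88617) = 1/(-138491) = -1/138491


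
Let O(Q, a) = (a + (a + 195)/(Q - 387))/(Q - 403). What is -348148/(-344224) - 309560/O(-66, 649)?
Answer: 808538968693883/3603939224 ≈ 2.2435e+5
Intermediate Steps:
O(Q, a) = (a + (195 + a)/(-387 + Q))/(-403 + Q)
-348148/(-344224) - 309560/O(-66, 649) = -348148/(-344224) - 309560*(155961 + (-66)**2 - 790*(-66))/(195 - 386*649 - 66*649) = -348148*(-1/344224) - 309560*(155961 + 4356 + 52140)/(195 - 250514 - 42834) = 87037/86056 - 309560/(-293153/212457) = 87037/86056 - 309560/((1/212457)*(-293153)) = 87037/86056 - 309560/(-41879/30351) = 87037/86056 - 309560*(-30351/41879) = 87037/86056 + 9395455560/41879 = 808538968693883/3603939224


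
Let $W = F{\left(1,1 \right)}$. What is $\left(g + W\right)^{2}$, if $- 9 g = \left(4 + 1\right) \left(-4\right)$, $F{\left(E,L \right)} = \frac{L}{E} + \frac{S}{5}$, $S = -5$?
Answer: $\frac{400}{81} \approx 4.9383$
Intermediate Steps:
$F{\left(E,L \right)} = -1 + \frac{L}{E}$ ($F{\left(E,L \right)} = \frac{L}{E} - \frac{5}{5} = \frac{L}{E} - 1 = -1 + \frac{L}{E}$)
$g = \frac{20}{9}$ ($g = - \frac{\left(4 + 1\right) \left(-4\right)}{9} = - \frac{5 \left(-4\right)}{9} = \left(- \frac{1}{9}\right) \left(-20\right) = \frac{20}{9} \approx 2.2222$)
$W = 0$ ($W = \frac{1 - 1}{1} = 1 \left(1 - 1\right) = 1 \cdot 0 = 0$)
$\left(g + W\right)^{2} = \left(\frac{20}{9} + 0\right)^{2} = \left(\frac{20}{9}\right)^{2} = \frac{400}{81}$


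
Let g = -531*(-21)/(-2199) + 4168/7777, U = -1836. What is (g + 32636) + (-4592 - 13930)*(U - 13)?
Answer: 195413459327409/5700541 ≈ 3.4280e+7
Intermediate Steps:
g = -25851965/5700541 (g = 11151*(-1/2199) + 4168*(1/7777) = -3717/733 + 4168/7777 = -25851965/5700541 ≈ -4.5350)
(g + 32636) + (-4592 - 13930)*(U - 13) = (-25851965/5700541 + 32636) + (-4592 - 13930)*(-1836 - 13) = 186017004111/5700541 - 18522*(-1849) = 186017004111/5700541 + 34247178 = 195413459327409/5700541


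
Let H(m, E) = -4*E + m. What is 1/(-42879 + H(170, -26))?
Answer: -1/42605 ≈ -2.3471e-5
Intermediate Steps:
H(m, E) = m - 4*E
1/(-42879 + H(170, -26)) = 1/(-42879 + (170 - 4*(-26))) = 1/(-42879 + (170 + 104)) = 1/(-42879 + 274) = 1/(-42605) = -1/42605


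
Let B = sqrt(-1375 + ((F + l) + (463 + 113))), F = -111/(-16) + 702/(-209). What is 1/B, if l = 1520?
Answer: 4*sqrt(506405119)/2422991 ≈ 0.037150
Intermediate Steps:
F = 11967/3344 (F = -111*(-1/16) + 702*(-1/209) = 111/16 - 702/209 = 11967/3344 ≈ 3.5786)
B = sqrt(506405119)/836 (B = sqrt(-1375 + ((11967/3344 + 1520) + (463 + 113))) = sqrt(-1375 + (5094847/3344 + 576)) = sqrt(-1375 + 7020991/3344) = sqrt(2422991/3344) = sqrt(506405119)/836 ≈ 26.918)
1/B = 1/(sqrt(506405119)/836) = 4*sqrt(506405119)/2422991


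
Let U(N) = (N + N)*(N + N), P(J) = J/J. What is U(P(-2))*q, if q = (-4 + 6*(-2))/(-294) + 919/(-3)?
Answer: -180092/147 ≈ -1225.1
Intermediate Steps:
P(J) = 1
U(N) = 4*N² (U(N) = (2*N)*(2*N) = 4*N²)
q = -45023/147 (q = (-4 - 12)*(-1/294) + 919*(-⅓) = -16*(-1/294) - 919/3 = 8/147 - 919/3 = -45023/147 ≈ -306.28)
U(P(-2))*q = (4*1²)*(-45023/147) = (4*1)*(-45023/147) = 4*(-45023/147) = -180092/147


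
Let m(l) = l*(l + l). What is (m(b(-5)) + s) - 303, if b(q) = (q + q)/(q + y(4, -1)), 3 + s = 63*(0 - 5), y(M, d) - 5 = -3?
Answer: -5389/9 ≈ -598.78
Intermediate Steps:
y(M, d) = 2 (y(M, d) = 5 - 3 = 2)
s = -318 (s = -3 + 63*(0 - 5) = -3 + 63*(-5) = -3 - 315 = -318)
b(q) = 2*q/(2 + q) (b(q) = (q + q)/(q + 2) = (2*q)/(2 + q) = 2*q/(2 + q))
m(l) = 2*l² (m(l) = l*(2*l) = 2*l²)
(m(b(-5)) + s) - 303 = (2*(2*(-5)/(2 - 5))² - 318) - 303 = (2*(2*(-5)/(-3))² - 318) - 303 = (2*(2*(-5)*(-⅓))² - 318) - 303 = (2*(10/3)² - 318) - 303 = (2*(100/9) - 318) - 303 = (200/9 - 318) - 303 = -2662/9 - 303 = -5389/9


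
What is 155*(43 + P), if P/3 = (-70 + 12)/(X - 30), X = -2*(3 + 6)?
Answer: 57815/8 ≈ 7226.9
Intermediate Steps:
X = -18 (X = -2*9 = -18)
P = 29/8 (P = 3*((-70 + 12)/(-18 - 30)) = 3*(-58/(-48)) = 3*(-58*(-1/48)) = 3*(29/24) = 29/8 ≈ 3.6250)
155*(43 + P) = 155*(43 + 29/8) = 155*(373/8) = 57815/8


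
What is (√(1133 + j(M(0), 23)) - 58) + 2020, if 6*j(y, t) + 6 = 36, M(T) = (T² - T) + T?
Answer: 1962 + √1138 ≈ 1995.7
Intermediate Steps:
M(T) = T²
j(y, t) = 5 (j(y, t) = -1 + (⅙)*36 = -1 + 6 = 5)
(√(1133 + j(M(0), 23)) - 58) + 2020 = (√(1133 + 5) - 58) + 2020 = (√1138 - 58) + 2020 = (-58 + √1138) + 2020 = 1962 + √1138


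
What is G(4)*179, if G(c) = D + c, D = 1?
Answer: 895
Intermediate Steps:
G(c) = 1 + c
G(4)*179 = (1 + 4)*179 = 5*179 = 895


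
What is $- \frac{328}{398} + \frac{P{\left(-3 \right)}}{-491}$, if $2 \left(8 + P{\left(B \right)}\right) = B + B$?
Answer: $- \frac{78335}{97709} \approx -0.80172$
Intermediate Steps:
$P{\left(B \right)} = -8 + B$ ($P{\left(B \right)} = -8 + \frac{B + B}{2} = -8 + \frac{2 B}{2} = -8 + B$)
$- \frac{328}{398} + \frac{P{\left(-3 \right)}}{-491} = - \frac{328}{398} + \frac{-8 - 3}{-491} = \left(-328\right) \frac{1}{398} - - \frac{11}{491} = - \frac{164}{199} + \frac{11}{491} = - \frac{78335}{97709}$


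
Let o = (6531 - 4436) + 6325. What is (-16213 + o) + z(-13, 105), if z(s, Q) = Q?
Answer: -7688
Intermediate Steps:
o = 8420 (o = 2095 + 6325 = 8420)
(-16213 + o) + z(-13, 105) = (-16213 + 8420) + 105 = -7793 + 105 = -7688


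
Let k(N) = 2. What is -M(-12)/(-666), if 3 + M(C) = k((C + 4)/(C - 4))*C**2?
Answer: 95/222 ≈ 0.42793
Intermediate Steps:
M(C) = -3 + 2*C**2
-M(-12)/(-666) = -(-3 + 2*(-12)**2)/(-666) = -(-3 + 2*144)*(-1/666) = -(-3 + 288)*(-1/666) = -1*285*(-1/666) = -285*(-1/666) = 95/222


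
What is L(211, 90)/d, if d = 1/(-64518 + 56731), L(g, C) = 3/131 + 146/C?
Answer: -75518326/5895 ≈ -12811.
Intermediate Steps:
L(g, C) = 3/131 + 146/C (L(g, C) = 3*(1/131) + 146/C = 3/131 + 146/C)
d = -1/7787 (d = 1/(-7787) = -1/7787 ≈ -0.00012842)
L(211, 90)/d = (3/131 + 146/90)/(-1/7787) = (3/131 + 146*(1/90))*(-7787) = (3/131 + 73/45)*(-7787) = (9698/5895)*(-7787) = -75518326/5895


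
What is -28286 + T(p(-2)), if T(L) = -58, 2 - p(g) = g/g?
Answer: -28344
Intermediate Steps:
p(g) = 1 (p(g) = 2 - g/g = 2 - 1*1 = 2 - 1 = 1)
-28286 + T(p(-2)) = -28286 - 58 = -28344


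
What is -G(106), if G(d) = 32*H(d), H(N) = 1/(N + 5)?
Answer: -32/111 ≈ -0.28829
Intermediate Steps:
H(N) = 1/(5 + N)
G(d) = 32/(5 + d)
-G(106) = -32/(5 + 106) = -32/111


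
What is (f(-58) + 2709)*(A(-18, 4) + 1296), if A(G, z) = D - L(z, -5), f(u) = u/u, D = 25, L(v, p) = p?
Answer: 3593460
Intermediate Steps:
f(u) = 1
A(G, z) = 30 (A(G, z) = 25 - 1*(-5) = 25 + 5 = 30)
(f(-58) + 2709)*(A(-18, 4) + 1296) = (1 + 2709)*(30 + 1296) = 2710*1326 = 3593460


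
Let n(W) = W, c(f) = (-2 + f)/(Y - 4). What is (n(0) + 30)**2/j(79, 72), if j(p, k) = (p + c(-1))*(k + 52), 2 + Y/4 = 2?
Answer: 900/9889 ≈ 0.091010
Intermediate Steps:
Y = 0 (Y = -8 + 4*2 = -8 + 8 = 0)
c(f) = 1/2 - f/4 (c(f) = (-2 + f)/(0 - 4) = (-2 + f)/(-4) = (-2 + f)*(-1/4) = 1/2 - f/4)
j(p, k) = (52 + k)*(3/4 + p) (j(p, k) = (p + (1/2 - 1/4*(-1)))*(k + 52) = (p + (1/2 + 1/4))*(52 + k) = (p + 3/4)*(52 + k) = (3/4 + p)*(52 + k) = (52 + k)*(3/4 + p))
(n(0) + 30)**2/j(79, 72) = (0 + 30)**2/(39 + 52*79 + (3/4)*72 + 72*79) = 30**2/(39 + 4108 + 54 + 5688) = 900/9889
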